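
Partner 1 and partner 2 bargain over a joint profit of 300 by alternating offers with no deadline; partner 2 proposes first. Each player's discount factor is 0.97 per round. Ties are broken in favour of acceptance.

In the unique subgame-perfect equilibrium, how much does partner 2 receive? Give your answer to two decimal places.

152.28

When partner 2 proposes, partner 1 accepts any offer worth at least 0.97 times what partner 1 would get by proposing next round; and vice versa.
This gives x = 300 − 0.97y and y = 300 − 0.97x, where x and y are each side's share when it proposes.
Hence (1 − 0.97·0.97)x = 300(1 − 0.97), i.e. 0.0591·x = 9.
x ≈ 152.2843; partner 1's share is 300 − x ≈ 147.7157.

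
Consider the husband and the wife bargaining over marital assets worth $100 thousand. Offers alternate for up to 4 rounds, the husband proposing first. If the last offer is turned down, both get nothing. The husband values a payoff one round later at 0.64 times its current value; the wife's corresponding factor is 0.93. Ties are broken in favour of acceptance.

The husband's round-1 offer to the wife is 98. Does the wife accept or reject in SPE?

Round 4 (the wife proposes): the husband will accept anything ≥ 0, so the wife offers 0 and keeps 100.
Round 3 (the husband proposes): the wife can get 100 next round, worth 0.93 × 100 = 93 now. The husband offers 93 and keeps 100 − 93 = 7.
Round 2 (the wife proposes): the husband can get 7 next round, worth 0.64 × 7 = 4.48 now, so the wife offers 4.48, keeping 95.52.
So by rejecting in round 1, the wife gets 95.52 next round, worth 0.93 × 95.52 = 88.8336 now.
Offer 98 ≥ 88.8336, so the wife accepts.

Accept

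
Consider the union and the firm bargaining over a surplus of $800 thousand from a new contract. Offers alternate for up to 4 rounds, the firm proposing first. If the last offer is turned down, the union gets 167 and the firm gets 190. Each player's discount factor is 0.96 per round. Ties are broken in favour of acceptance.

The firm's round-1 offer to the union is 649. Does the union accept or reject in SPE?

Accept

Work out the union's continuation value if the offer is rejected.
Round 4 (the union proposes): the firm gets 190 if talks fail, so the union offers 190 and keeps 610.
Round 3 (the firm proposes): the union can get 610 next round, worth 0.96 × 610 = 585.6 now, so the firm offers 585.6, keeping 214.4.
Round 2 (the union proposes): the firm can get 214.4 next round, worth 0.96 × 214.4 = 205.824 now, so the union offers 205.824, keeping 594.176.
So by rejecting in round 1, the union gets 594.176 next round, worth 0.96 × 594.176 = 570.40896 now.
Offer 649 ≥ 570.40896, so the union accepts.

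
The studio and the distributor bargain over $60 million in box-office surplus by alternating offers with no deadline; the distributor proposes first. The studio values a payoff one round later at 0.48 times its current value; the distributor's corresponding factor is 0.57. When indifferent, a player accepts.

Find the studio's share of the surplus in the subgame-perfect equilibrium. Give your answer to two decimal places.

Let x be the distributor's share when the distributor proposes and y be the studio's share when the studio proposes.
The studio accepts iff offered ≥ 0.48·y, so x = 60 − 0.48y. Symmetrically y = 60 − 0.57x.
Substituting: x = 60 − 0.48(60 − 0.57x), giving x(1 − 0.57·0.48) = 60(1 − 0.48).
So x = 60 × 0.52 / 0.7264 ≈ 42.9515, and the studio receives 60 − x ≈ 17.0485.

17.05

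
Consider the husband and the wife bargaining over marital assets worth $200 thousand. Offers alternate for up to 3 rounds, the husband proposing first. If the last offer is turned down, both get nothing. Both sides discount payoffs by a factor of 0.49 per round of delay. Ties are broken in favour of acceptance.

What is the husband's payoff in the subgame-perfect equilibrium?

Work backward from the last round.
Round 3 (the husband proposes): the wife will accept anything ≥ 0, so the husband offers 0 and keeps 200.
Round 2 (the wife proposes): the husband can get 200 next round, worth 0.49 × 200 = 98 now; the wife offers that and keeps 102.
Round 1 (the husband proposes): the wife can get 102 next round, worth 0.49 × 102 = 49.98 now. The husband offers 49.98 and keeps 200 − 49.98 = 150.02.

150.02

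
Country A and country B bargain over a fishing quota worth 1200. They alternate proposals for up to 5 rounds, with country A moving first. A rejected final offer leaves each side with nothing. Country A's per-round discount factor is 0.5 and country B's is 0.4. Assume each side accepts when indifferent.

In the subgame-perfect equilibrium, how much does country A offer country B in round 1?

Round 5 (country A proposes): rejection yields 0 for country B; country A offers 0 and keeps 1200.
Round 4 (country B proposes): country A can get 1200 next round, worth 0.5 × 1200 = 600 now; country B offers that and keeps 600.
Round 3 (country A proposes): country B can get 600 next round, worth 0.4 × 600 = 240 now. Country A offers 240 and keeps 1200 − 240 = 960.
Round 2 (country B proposes): country A can get 960 next round, worth 0.5 × 960 = 480 now; country B offers that and keeps 720.
Round 1 (country A proposes): country B can get 720 next round, worth 0.4 × 720 = 288 now; country A offers that and keeps 912.

288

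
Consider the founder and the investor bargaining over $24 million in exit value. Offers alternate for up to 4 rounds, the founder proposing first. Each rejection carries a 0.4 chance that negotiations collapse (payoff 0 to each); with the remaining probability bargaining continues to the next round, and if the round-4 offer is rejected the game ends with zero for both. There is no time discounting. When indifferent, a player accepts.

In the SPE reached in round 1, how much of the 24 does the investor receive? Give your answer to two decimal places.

By backward induction:
Round 4 (the investor proposes): rejection yields 0 for the founder; the investor offers 0 and keeps 24.
Round 3 (the founder proposes): rejecting gives the investor an expected 0.6 × 24 = 14.4; the founder offers that and keeps 9.6.
Round 2 (the investor proposes): rejecting gives the founder an expected 0.6 × 9.6 = 5.76, so the investor offers 5.76, keeping 18.24.
Round 1 (the founder proposes): rejecting gives the investor an expected 0.6 × 18.24 = 10.944, so the founder offers 10.944, keeping 13.056.

10.94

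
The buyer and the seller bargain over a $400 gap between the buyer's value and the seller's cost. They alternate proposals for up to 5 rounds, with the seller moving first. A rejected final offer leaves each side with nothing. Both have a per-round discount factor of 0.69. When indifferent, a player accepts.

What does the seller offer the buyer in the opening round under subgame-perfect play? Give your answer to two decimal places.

Round 5 (the seller proposes): rejection yields 0 for the buyer; the seller offers 0 and keeps 400.
Round 4 (the buyer proposes): the seller can get 400 next round, worth 0.69 × 400 = 276 now; the buyer offers that and keeps 124.
Round 3 (the seller proposes): the buyer can get 124 next round, worth 0.69 × 124 = 85.56 now. The seller offers 85.56 and keeps 400 − 85.56 = 314.44.
Round 2 (the buyer proposes): the seller can get 314.44 next round, worth 0.69 × 314.44 = 216.9636 now, so the buyer offers 216.9636, keeping 183.0364.
Round 1 (the seller proposes): the buyer can get 183.0364 next round, worth 0.69 × 183.0364 = 126.295116 now. The seller offers 126.295116 and keeps 400 − 126.295116 = 273.704884.

126.30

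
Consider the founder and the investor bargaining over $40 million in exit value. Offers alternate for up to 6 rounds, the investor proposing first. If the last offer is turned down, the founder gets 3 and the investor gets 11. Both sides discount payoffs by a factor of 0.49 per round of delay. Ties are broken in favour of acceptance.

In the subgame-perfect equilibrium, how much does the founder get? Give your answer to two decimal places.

Round 6 (the founder proposes): the investor gets 11 if talks fail, so the founder offers 11 and keeps 29.
Round 5 (the investor proposes): the founder can get 29 next round, worth 0.49 × 29 = 14.21 now, so the investor offers 14.21, keeping 25.79.
Round 4 (the founder proposes): the investor can get 25.79 next round, worth 0.49 × 25.79 = 12.6371 now, so the founder offers 12.6371, keeping 27.3629.
Round 3 (the investor proposes): the founder can get 27.3629 next round, worth 0.49 × 27.3629 = 13.407821 now, so the investor offers 13.407821, keeping 26.592179.
Round 2 (the founder proposes): the investor can get 26.592179 next round, worth 0.49 × 26.592179 = 13.03016771 now; the founder offers that and keeps 26.96983229.
Round 1 (the investor proposes): the founder can get 26.96983229 next round, worth 0.49 × 26.96983229 = 13.2152178221 now, so the investor offers 13.2152178221, keeping 26.7847821779.

13.22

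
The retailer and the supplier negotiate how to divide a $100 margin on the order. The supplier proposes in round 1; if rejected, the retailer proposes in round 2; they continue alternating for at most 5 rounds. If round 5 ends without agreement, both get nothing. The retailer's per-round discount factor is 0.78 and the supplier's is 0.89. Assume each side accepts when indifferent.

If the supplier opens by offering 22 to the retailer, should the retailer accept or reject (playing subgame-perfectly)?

Round 5 (the supplier proposes): the retailer will accept anything ≥ 0, so the supplier offers 0 and keeps 100.
Round 4 (the retailer proposes): the supplier can get 100 next round, worth 0.89 × 100 = 89 now, so the retailer offers 89, keeping 11.
Round 3 (the supplier proposes): the retailer can get 11 next round, worth 0.78 × 11 = 8.58 now; the supplier offers that and keeps 91.42.
Round 2 (the retailer proposes): the supplier can get 91.42 next round, worth 0.89 × 91.42 = 81.3638 now; the retailer offers that and keeps 18.6362.
So by rejecting in round 1, the retailer gets 18.6362 next round, worth 0.78 × 18.6362 = 14.536236 now.
Offer 22 ≥ 14.536236, so the retailer accepts.

Accept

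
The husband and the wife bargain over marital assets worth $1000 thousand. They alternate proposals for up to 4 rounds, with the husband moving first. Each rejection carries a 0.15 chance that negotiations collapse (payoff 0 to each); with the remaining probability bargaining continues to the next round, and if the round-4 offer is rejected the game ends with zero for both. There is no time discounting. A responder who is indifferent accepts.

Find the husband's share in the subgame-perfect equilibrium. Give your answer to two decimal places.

By backward induction:
Round 4 (the wife proposes): the husband will accept anything ≥ 0, so the wife offers 0 and keeps 1000.
Round 3 (the husband proposes): rejecting gives the wife an expected 0.85 × 1000 = 850. The husband offers 850 and keeps 1000 − 850 = 150.
Round 2 (the wife proposes): rejecting gives the husband an expected 0.85 × 150 = 127.5, so the wife offers 127.5, keeping 872.5.
Round 1 (the husband proposes): rejecting gives the wife an expected 0.85 × 872.5 = 741.625. The husband offers 741.625 and keeps 1000 − 741.625 = 258.375.

258.38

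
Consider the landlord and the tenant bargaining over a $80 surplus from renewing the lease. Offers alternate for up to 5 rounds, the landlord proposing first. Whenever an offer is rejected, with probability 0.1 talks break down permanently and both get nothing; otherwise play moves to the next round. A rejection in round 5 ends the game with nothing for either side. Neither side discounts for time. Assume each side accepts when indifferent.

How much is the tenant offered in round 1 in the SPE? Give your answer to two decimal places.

Round 5 (the landlord proposes): rejection yields 0 for the tenant; the landlord offers 0 and keeps 80.
Round 4 (the tenant proposes): rejecting gives the landlord an expected 0.9 × 80 = 72; the tenant offers that and keeps 8.
Round 3 (the landlord proposes): rejecting gives the tenant an expected 0.9 × 8 = 7.2. The landlord offers 7.2 and keeps 80 − 7.2 = 72.8.
Round 2 (the tenant proposes): rejecting gives the landlord an expected 0.9 × 72.8 = 65.52; the tenant offers that and keeps 14.48.
Round 1 (the landlord proposes): rejecting gives the tenant an expected 0.9 × 14.48 = 13.032. The landlord offers 13.032 and keeps 80 − 13.032 = 66.968.

13.03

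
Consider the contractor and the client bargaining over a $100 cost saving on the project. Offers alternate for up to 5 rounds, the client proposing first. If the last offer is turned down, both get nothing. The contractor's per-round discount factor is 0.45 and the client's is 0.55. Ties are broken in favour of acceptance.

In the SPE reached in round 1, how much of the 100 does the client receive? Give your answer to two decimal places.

Round 5 (the client proposes): the contractor will accept anything ≥ 0, so the client offers 0 and keeps 100.
Round 4 (the contractor proposes): the client can get 100 next round, worth 0.55 × 100 = 55 now; the contractor offers that and keeps 45.
Round 3 (the client proposes): the contractor can get 45 next round, worth 0.45 × 45 = 20.25 now, so the client offers 20.25, keeping 79.75.
Round 2 (the contractor proposes): the client can get 79.75 next round, worth 0.55 × 79.75 = 43.8625 now; the contractor offers that and keeps 56.1375.
Round 1 (the client proposes): the contractor can get 56.1375 next round, worth 0.45 × 56.1375 = 25.261875 now; the client offers that and keeps 74.738125.

74.74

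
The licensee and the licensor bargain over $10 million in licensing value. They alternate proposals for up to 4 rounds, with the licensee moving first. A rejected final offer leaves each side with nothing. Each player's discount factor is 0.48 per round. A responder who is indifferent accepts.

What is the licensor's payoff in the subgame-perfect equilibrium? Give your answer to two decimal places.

3.60

By backward induction:
Round 4 (the licensor proposes): the licensee will accept anything ≥ 0, so the licensor offers 0 and keeps 10.
Round 3 (the licensee proposes): the licensor can get 10 next round, worth 0.48 × 10 = 4.8 now; the licensee offers that and keeps 5.2.
Round 2 (the licensor proposes): the licensee can get 5.2 next round, worth 0.48 × 5.2 = 2.496 now; the licensor offers that and keeps 7.504.
Round 1 (the licensee proposes): the licensor can get 7.504 next round, worth 0.48 × 7.504 = 3.60192 now; the licensee offers that and keeps 6.39808.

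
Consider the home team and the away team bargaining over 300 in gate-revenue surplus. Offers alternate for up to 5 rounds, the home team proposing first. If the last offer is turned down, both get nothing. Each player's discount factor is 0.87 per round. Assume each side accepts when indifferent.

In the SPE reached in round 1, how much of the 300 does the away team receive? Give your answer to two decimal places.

Round 5 (the home team proposes): the away team will accept anything ≥ 0, so the home team offers 0 and keeps 300.
Round 4 (the away team proposes): the home team can get 300 next round, worth 0.87 × 300 = 261 now, so the away team offers 261, keeping 39.
Round 3 (the home team proposes): the away team can get 39 next round, worth 0.87 × 39 = 33.93 now, so the home team offers 33.93, keeping 266.07.
Round 2 (the away team proposes): the home team can get 266.07 next round, worth 0.87 × 266.07 = 231.4809 now. The away team offers 231.4809 and keeps 300 − 231.4809 = 68.5191.
Round 1 (the home team proposes): the away team can get 68.5191 next round, worth 0.87 × 68.5191 = 59.611617 now; the home team offers that and keeps 240.388383.

59.61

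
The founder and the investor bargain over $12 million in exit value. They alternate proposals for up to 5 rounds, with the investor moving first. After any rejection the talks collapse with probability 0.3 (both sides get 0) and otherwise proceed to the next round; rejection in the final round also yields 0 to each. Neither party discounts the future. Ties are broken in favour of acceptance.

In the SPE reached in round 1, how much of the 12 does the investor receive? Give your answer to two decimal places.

By backward induction:
Round 5 (the investor proposes): rejection yields 0 for the founder; the investor offers 0 and keeps 12.
Round 4 (the founder proposes): rejecting gives the investor an expected 0.7 × 12 = 8.4. The founder offers 8.4 and keeps 12 − 8.4 = 3.6.
Round 3 (the investor proposes): rejecting gives the founder an expected 0.7 × 3.6 = 2.52, so the investor offers 2.52, keeping 9.48.
Round 2 (the founder proposes): rejecting gives the investor an expected 0.7 × 9.48 = 6.636; the founder offers that and keeps 5.364.
Round 1 (the investor proposes): rejecting gives the founder an expected 0.7 × 5.364 = 3.7548; the investor offers that and keeps 8.2452.

8.25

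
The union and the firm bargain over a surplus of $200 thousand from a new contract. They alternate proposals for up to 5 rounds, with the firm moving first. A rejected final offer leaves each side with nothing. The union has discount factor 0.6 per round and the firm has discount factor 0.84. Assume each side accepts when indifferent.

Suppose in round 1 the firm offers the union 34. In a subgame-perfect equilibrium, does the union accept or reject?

Accept

Round 5 (the firm proposes): rejection yields 0 for the union; the firm offers 0 and keeps 200.
Round 4 (the union proposes): the firm can get 200 next round, worth 0.84 × 200 = 168 now. The union offers 168 and keeps 200 − 168 = 32.
Round 3 (the firm proposes): the union can get 32 next round, worth 0.6 × 32 = 19.2 now, so the firm offers 19.2, keeping 180.8.
Round 2 (the union proposes): the firm can get 180.8 next round, worth 0.84 × 180.8 = 151.872 now, so the union offers 151.872, keeping 48.128.
So by rejecting in round 1, the union gets 48.128 next round, worth 0.6 × 48.128 = 28.8768 now.
Offer 34 ≥ 28.8768, so the union accepts.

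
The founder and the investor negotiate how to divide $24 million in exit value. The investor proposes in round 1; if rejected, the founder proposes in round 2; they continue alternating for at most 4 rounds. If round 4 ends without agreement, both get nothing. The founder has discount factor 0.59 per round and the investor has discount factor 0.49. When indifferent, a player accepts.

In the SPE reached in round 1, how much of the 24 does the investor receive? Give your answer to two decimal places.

Round 4 (the founder proposes): the investor will accept anything ≥ 0, so the founder offers 0 and keeps 24.
Round 3 (the investor proposes): the founder can get 24 next round, worth 0.59 × 24 = 14.16 now, so the investor offers 14.16, keeping 9.84.
Round 2 (the founder proposes): the investor can get 9.84 next round, worth 0.49 × 9.84 = 4.8216 now, so the founder offers 4.8216, keeping 19.1784.
Round 1 (the investor proposes): the founder can get 19.1784 next round, worth 0.59 × 19.1784 = 11.315256 now; the investor offers that and keeps 12.684744.

12.68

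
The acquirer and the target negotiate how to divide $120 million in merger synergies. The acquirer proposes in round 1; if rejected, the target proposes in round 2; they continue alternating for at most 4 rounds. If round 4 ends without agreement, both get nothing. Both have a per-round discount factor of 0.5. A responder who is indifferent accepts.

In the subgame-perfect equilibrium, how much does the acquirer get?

Round 4 (the target proposes): the acquirer will accept anything ≥ 0, so the target offers 0 and keeps 120.
Round 3 (the acquirer proposes): the target can get 120 next round, worth 0.5 × 120 = 60 now; the acquirer offers that and keeps 60.
Round 2 (the target proposes): the acquirer can get 60 next round, worth 0.5 × 60 = 30 now, so the target offers 30, keeping 90.
Round 1 (the acquirer proposes): the target can get 90 next round, worth 0.5 × 90 = 45 now, so the acquirer offers 45, keeping 75.

75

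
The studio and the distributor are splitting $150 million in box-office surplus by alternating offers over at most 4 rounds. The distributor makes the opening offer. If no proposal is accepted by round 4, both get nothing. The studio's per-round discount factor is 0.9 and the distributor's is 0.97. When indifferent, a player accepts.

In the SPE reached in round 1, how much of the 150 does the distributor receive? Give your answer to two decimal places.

Round 4 (the studio proposes): rejection yields 0 for the distributor; the studio offers 0 and keeps 150.
Round 3 (the distributor proposes): the studio can get 150 next round, worth 0.9 × 150 = 135 now; the distributor offers that and keeps 15.
Round 2 (the studio proposes): the distributor can get 15 next round, worth 0.97 × 15 = 14.55 now, so the studio offers 14.55, keeping 135.45.
Round 1 (the distributor proposes): the studio can get 135.45 next round, worth 0.9 × 135.45 = 121.905 now; the distributor offers that and keeps 28.095.

28.10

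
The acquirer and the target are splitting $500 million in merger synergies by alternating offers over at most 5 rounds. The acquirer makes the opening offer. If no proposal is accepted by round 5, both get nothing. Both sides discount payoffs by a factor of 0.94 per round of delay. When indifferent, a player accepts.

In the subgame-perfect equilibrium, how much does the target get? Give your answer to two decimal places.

53.12

Round 5 (the acquirer proposes): the target will accept anything ≥ 0, so the acquirer offers 0 and keeps 500.
Round 4 (the target proposes): the acquirer can get 500 next round, worth 0.94 × 500 = 470 now, so the target offers 470, keeping 30.
Round 3 (the acquirer proposes): the target can get 30 next round, worth 0.94 × 30 = 28.2 now, so the acquirer offers 28.2, keeping 471.8.
Round 2 (the target proposes): the acquirer can get 471.8 next round, worth 0.94 × 471.8 = 443.492 now, so the target offers 443.492, keeping 56.508.
Round 1 (the acquirer proposes): the target can get 56.508 next round, worth 0.94 × 56.508 = 53.11752 now, so the acquirer offers 53.11752, keeping 446.88248.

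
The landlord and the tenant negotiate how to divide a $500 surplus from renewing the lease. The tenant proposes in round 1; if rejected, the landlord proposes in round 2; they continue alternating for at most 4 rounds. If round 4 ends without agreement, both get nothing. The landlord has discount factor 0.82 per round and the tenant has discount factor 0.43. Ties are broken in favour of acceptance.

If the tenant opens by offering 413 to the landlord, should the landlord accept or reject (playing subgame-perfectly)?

Work out the landlord's continuation value if the offer is rejected.
Round 4 (the landlord proposes): the tenant will accept anything ≥ 0, so the landlord offers 0 and keeps 500.
Round 3 (the tenant proposes): the landlord can get 500 next round, worth 0.82 × 500 = 410 now, so the tenant offers 410, keeping 90.
Round 2 (the landlord proposes): the tenant can get 90 next round, worth 0.43 × 90 = 38.7 now; the landlord offers that and keeps 461.3.
So by rejecting in round 1, the landlord gets 461.3 next round, worth 0.82 × 461.3 = 378.266 now.
Offer 413 ≥ 378.266, so the landlord accepts.

Accept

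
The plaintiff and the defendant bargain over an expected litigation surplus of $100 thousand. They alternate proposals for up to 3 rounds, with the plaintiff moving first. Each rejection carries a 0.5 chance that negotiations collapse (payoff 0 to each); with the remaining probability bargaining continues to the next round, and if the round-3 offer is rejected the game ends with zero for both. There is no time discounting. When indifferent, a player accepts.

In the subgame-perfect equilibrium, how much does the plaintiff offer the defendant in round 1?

Round 3 (the plaintiff proposes): the defendant will accept anything ≥ 0, so the plaintiff offers 0 and keeps 100.
Round 2 (the defendant proposes): rejecting gives the plaintiff an expected 0.5 × 100 = 50. The defendant offers 50 and keeps 100 − 50 = 50.
Round 1 (the plaintiff proposes): rejecting gives the defendant an expected 0.5 × 50 = 25. The plaintiff offers 25 and keeps 100 − 25 = 75.

25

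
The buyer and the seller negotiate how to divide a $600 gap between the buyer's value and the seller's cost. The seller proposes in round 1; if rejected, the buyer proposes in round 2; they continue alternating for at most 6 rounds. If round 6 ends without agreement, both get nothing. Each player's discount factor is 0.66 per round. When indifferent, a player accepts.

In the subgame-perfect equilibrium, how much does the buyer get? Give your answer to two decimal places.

Round 6 (the buyer proposes): rejection yields 0 for the seller; the buyer offers 0 and keeps 600.
Round 5 (the seller proposes): the buyer can get 600 next round, worth 0.66 × 600 = 396 now, so the seller offers 396, keeping 204.
Round 4 (the buyer proposes): the seller can get 204 next round, worth 0.66 × 204 = 134.64 now; the buyer offers that and keeps 465.36.
Round 3 (the seller proposes): the buyer can get 465.36 next round, worth 0.66 × 465.36 = 307.1376 now; the seller offers that and keeps 292.8624.
Round 2 (the buyer proposes): the seller can get 292.8624 next round, worth 0.66 × 292.8624 = 193.289184 now; the buyer offers that and keeps 406.710816.
Round 1 (the seller proposes): the buyer can get 406.710816 next round, worth 0.66 × 406.710816 = 268.42913856 now. The seller offers 268.42913856 and keeps 600 − 268.42913856 = 331.57086144.

268.43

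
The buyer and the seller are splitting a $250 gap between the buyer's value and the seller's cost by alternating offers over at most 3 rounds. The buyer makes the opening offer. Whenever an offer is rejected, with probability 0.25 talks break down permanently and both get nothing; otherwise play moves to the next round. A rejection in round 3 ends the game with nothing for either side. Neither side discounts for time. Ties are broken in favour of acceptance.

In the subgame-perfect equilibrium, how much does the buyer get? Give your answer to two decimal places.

203.13

Round 3 (the buyer proposes): the seller will accept anything ≥ 0, so the buyer offers 0 and keeps 250.
Round 2 (the seller proposes): rejecting gives the buyer an expected 0.75 × 250 = 187.5, so the seller offers 187.5, keeping 62.5.
Round 1 (the buyer proposes): rejecting gives the seller an expected 0.75 × 62.5 = 46.875; the buyer offers that and keeps 203.125.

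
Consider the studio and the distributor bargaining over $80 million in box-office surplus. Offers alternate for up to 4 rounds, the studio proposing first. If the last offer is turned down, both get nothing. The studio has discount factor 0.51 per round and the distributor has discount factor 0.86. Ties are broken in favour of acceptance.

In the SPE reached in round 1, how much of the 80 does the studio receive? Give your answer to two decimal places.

Round 4 (the distributor proposes): the studio will accept anything ≥ 0, so the distributor offers 0 and keeps 80.
Round 3 (the studio proposes): the distributor can get 80 next round, worth 0.86 × 80 = 68.8 now, so the studio offers 68.8, keeping 11.2.
Round 2 (the distributor proposes): the studio can get 11.2 next round, worth 0.51 × 11.2 = 5.712 now. The distributor offers 5.712 and keeps 80 − 5.712 = 74.288.
Round 1 (the studio proposes): the distributor can get 74.288 next round, worth 0.86 × 74.288 = 63.88768 now. The studio offers 63.88768 and keeps 80 − 63.88768 = 16.11232.

16.11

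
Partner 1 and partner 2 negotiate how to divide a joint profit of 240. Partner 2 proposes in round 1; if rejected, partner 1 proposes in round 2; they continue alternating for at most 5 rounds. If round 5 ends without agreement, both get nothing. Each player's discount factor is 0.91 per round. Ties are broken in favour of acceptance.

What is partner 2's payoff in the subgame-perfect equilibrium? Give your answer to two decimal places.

Round 5 (partner 2 proposes): rejection yields 0 for partner 1; partner 2 offers 0 and keeps 240.
Round 4 (partner 1 proposes): partner 2 can get 240 next round, worth 0.91 × 240 = 218.4 now; partner 1 offers that and keeps 21.6.
Round 3 (partner 2 proposes): partner 1 can get 21.6 next round, worth 0.91 × 21.6 = 19.656 now, so partner 2 offers 19.656, keeping 220.344.
Round 2 (partner 1 proposes): partner 2 can get 220.344 next round, worth 0.91 × 220.344 = 200.51304 now, so partner 1 offers 200.51304, keeping 39.48696.
Round 1 (partner 2 proposes): partner 1 can get 39.48696 next round, worth 0.91 × 39.48696 = 35.9331336 now. Partner 2 offers 35.9331336 and keeps 240 − 35.9331336 = 204.0668664.

204.07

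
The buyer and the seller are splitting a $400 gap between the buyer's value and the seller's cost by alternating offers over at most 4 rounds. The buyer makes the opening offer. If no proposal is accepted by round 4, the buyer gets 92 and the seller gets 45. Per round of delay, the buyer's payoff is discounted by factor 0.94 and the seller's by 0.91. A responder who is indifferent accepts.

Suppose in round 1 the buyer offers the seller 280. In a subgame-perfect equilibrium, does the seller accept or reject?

Round 4 (the seller proposes): the buyer gets 92 if talks fail, so the seller offers 92 and keeps 308.
Round 3 (the buyer proposes): the seller can get 308 next round, worth 0.91 × 308 = 280.28 now. The buyer offers 280.28 and keeps 400 − 280.28 = 119.72.
Round 2 (the seller proposes): the buyer can get 119.72 next round, worth 0.94 × 119.72 = 112.5368 now; the seller offers that and keeps 287.4632.
So by rejecting in round 1, the seller gets 287.4632 next round, worth 0.91 × 287.4632 = 261.591512 now.
Offer 280 ≥ 261.591512, so the seller accepts.

Accept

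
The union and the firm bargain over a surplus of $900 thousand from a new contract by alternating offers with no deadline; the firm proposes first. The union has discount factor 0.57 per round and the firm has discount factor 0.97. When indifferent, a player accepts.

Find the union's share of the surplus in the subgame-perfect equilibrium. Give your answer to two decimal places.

When the firm proposes, the union accepts any offer worth at least 0.57 times what the union would get by proposing next round; and vice versa.
This gives x = 900 − 0.57y and y = 900 − 0.97x, where x and y are each side's share when it proposes.
Hence (1 − 0.57·0.97)x = 900(1 − 0.57), i.e. 0.4471·x = 387.
x ≈ 865.5782; the union's share is 900 − x ≈ 34.4218.

34.42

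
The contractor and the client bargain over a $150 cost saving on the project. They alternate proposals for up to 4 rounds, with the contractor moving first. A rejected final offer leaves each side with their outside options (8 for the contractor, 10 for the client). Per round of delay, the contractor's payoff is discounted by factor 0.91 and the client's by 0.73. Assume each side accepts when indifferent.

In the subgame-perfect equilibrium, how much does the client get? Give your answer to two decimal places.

Round 4 (the client proposes): the contractor gets 8 if talks fail, so the client offers 8 and keeps 142.
Round 3 (the contractor proposes): the client can get 142 next round, worth 0.73 × 142 = 103.66 now. The contractor offers 103.66 and keeps 150 − 103.66 = 46.34.
Round 2 (the client proposes): the contractor can get 46.34 next round, worth 0.91 × 46.34 = 42.1694 now, so the client offers 42.1694, keeping 107.8306.
Round 1 (the contractor proposes): the client can get 107.8306 next round, worth 0.73 × 107.8306 = 78.716338 now; the contractor offers that and keeps 71.283662.

78.72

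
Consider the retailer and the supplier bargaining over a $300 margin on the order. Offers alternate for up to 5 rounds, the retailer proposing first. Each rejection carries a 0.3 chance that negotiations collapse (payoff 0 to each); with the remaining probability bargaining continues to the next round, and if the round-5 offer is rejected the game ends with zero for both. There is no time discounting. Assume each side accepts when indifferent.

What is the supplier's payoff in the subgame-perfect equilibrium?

93.87

Round 5 (the retailer proposes): the supplier will accept anything ≥ 0, so the retailer offers 0 and keeps 300.
Round 4 (the supplier proposes): rejecting gives the retailer an expected 0.7 × 300 = 210, so the supplier offers 210, keeping 90.
Round 3 (the retailer proposes): rejecting gives the supplier an expected 0.7 × 90 = 63. The retailer offers 63 and keeps 300 − 63 = 237.
Round 2 (the supplier proposes): rejecting gives the retailer an expected 0.7 × 237 = 165.9, so the supplier offers 165.9, keeping 134.1.
Round 1 (the retailer proposes): rejecting gives the supplier an expected 0.7 × 134.1 = 93.87; the retailer offers that and keeps 206.13.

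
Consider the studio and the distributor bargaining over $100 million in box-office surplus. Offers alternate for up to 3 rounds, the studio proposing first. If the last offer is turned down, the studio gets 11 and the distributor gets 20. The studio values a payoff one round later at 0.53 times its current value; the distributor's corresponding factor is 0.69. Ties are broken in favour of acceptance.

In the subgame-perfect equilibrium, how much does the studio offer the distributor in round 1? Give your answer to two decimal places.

Solve by backward induction from round 3.
Round 3 (the studio proposes): the distributor gets 20 if talks fail, so the studio offers 20 and keeps 80.
Round 2 (the distributor proposes): the studio can get 80 next round, worth 0.53 × 80 = 42.4 now. The distributor offers 42.4 and keeps 100 − 42.4 = 57.6.
Round 1 (the studio proposes): the distributor can get 57.6 next round, worth 0.69 × 57.6 = 39.744 now, so the studio offers 39.744, keeping 60.256.

39.74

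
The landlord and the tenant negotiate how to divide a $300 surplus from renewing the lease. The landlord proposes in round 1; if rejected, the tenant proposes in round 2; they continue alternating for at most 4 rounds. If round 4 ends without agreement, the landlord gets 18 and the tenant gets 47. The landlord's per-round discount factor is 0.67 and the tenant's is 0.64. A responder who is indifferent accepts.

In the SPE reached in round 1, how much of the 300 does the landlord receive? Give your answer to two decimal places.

Round 4 (the tenant proposes): the landlord gets 18 if talks fail, so the tenant offers 18 and keeps 282.
Round 3 (the landlord proposes): the tenant can get 282 next round, worth 0.64 × 282 = 180.48 now; the landlord offers that and keeps 119.52.
Round 2 (the tenant proposes): the landlord can get 119.52 next round, worth 0.67 × 119.52 = 80.0784 now, so the tenant offers 80.0784, keeping 219.9216.
Round 1 (the landlord proposes): the tenant can get 219.9216 next round, worth 0.64 × 219.9216 = 140.749824 now, so the landlord offers 140.749824, keeping 159.250176.

159.25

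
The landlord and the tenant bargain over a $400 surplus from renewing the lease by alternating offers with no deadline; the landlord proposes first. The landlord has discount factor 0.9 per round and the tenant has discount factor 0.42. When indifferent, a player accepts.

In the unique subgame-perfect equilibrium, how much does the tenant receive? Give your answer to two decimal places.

27.01

When the landlord proposes, the tenant accepts any offer worth at least 0.42 times what the tenant would get by proposing next round; and vice versa.
This gives x = 400 − 0.42y and y = 400 − 0.9x, where x and y are each side's share when it proposes.
Hence (1 − 0.42·0.9)x = 400(1 − 0.42), i.e. 0.622·x = 232.
x ≈ 372.9904; the tenant's share is 400 − x ≈ 27.0096.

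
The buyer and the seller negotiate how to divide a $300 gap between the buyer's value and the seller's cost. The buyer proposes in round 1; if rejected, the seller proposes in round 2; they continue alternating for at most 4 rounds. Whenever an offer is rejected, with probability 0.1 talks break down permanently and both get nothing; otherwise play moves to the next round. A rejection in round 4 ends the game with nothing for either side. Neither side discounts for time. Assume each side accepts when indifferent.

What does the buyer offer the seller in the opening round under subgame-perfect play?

245.7

Round 4 (the seller proposes): rejection yields 0 for the buyer; the seller offers 0 and keeps 300.
Round 3 (the buyer proposes): rejecting gives the seller an expected 0.9 × 300 = 270, so the buyer offers 270, keeping 30.
Round 2 (the seller proposes): rejecting gives the buyer an expected 0.9 × 30 = 27, so the seller offers 27, keeping 273.
Round 1 (the buyer proposes): rejecting gives the seller an expected 0.9 × 273 = 245.7, so the buyer offers 245.7, keeping 54.3.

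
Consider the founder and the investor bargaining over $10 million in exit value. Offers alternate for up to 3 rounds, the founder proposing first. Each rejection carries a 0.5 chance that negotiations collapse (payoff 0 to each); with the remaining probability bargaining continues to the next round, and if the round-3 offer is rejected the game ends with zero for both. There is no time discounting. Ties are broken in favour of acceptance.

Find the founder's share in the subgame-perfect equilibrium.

7.5

By backward induction:
Round 3 (the founder proposes): rejection yields 0 for the investor; the founder offers 0 and keeps 10.
Round 2 (the investor proposes): rejecting gives the founder an expected 0.5 × 10 = 5; the investor offers that and keeps 5.
Round 1 (the founder proposes): rejecting gives the investor an expected 0.5 × 5 = 2.5, so the founder offers 2.5, keeping 7.5.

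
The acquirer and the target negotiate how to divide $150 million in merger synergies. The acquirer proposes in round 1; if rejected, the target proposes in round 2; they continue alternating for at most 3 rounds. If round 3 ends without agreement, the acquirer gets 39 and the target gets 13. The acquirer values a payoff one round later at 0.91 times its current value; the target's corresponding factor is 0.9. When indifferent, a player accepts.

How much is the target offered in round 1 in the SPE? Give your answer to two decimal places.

Round 3 (the acquirer proposes): the target gets 13 if talks fail, so the acquirer offers 13 and keeps 137.
Round 2 (the target proposes): the acquirer can get 137 next round, worth 0.91 × 137 = 124.67 now, so the target offers 124.67, keeping 25.33.
Round 1 (the acquirer proposes): the target can get 25.33 next round, worth 0.9 × 25.33 = 22.797 now, so the acquirer offers 22.797, keeping 127.203.

22.80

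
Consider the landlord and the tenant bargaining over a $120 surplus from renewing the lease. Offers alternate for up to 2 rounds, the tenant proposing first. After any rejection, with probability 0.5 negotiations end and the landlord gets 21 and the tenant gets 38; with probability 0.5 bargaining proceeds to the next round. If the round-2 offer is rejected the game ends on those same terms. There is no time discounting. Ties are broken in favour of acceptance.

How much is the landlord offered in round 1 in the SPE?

51.5

Round 2 (the landlord proposes): the tenant gets 38 if talks fail, so the landlord offers 38 and keeps 82.
Round 1 (the tenant proposes): rejecting gives the landlord an expected 0.5 × 82 + 0.5 × 21 = 51.5; the tenant offers that and keeps 68.5.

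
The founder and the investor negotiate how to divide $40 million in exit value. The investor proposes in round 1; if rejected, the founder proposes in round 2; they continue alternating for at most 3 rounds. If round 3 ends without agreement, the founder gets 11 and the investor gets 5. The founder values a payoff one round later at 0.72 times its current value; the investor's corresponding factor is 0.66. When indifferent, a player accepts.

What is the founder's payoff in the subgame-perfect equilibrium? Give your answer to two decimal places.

Round 3 (the investor proposes): the founder gets 11 if talks fail, so the investor offers 11 and keeps 29.
Round 2 (the founder proposes): the investor can get 29 next round, worth 0.66 × 29 = 19.14 now; the founder offers that and keeps 20.86.
Round 1 (the investor proposes): the founder can get 20.86 next round, worth 0.72 × 20.86 = 15.0192 now, so the investor offers 15.0192, keeping 24.9808.

15.02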